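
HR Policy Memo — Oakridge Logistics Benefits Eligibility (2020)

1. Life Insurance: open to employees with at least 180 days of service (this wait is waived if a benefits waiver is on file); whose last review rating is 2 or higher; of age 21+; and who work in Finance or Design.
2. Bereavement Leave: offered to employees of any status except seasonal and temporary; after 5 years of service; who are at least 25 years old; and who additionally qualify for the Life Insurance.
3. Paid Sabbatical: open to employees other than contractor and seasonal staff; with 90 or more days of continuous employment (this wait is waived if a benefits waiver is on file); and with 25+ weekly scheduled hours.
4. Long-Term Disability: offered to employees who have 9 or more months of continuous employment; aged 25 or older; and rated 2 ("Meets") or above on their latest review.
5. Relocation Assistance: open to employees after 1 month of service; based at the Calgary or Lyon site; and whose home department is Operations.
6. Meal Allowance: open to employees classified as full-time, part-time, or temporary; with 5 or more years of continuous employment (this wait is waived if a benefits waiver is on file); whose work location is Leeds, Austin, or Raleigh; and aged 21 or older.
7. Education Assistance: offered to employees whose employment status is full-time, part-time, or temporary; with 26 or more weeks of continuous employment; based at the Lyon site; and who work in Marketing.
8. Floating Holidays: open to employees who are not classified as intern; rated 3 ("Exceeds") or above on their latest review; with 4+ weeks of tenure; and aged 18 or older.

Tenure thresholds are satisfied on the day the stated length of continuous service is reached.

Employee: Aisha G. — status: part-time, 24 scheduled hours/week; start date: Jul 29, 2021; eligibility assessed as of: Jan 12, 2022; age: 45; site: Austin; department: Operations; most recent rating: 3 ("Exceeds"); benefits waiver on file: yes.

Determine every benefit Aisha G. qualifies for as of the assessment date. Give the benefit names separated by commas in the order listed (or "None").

Service from Jul 29, 2021 to Jan 12, 2022: 167 days.
Life Insurance — benefits waiver on file ✓; rating 3 ≥ 2 ✓; age 45 ≥ 21 ✓; dept Operations ✗ → not eligible.
Bereavement Leave — status part-time ✓ (not excluded); service 167 days < 5 years (≈1825 days) ✗ → not eligible.
Paid Sabbatical — status part-time ✓ (not excluded); benefits waiver on file ✓; 24 hrs/wk < 25 ✗ → not eligible.
Long-Term Disability — service 167 days < 9 months (≈270 days) ✗ → not eligible.
Relocation Assistance — service 167 days ≥ 1 month (≈30 days) ✓; site Austin ✗ (not Calgary or Lyon) → not eligible.
Meal Allowance — status part-time ✓; benefits waiver on file ✓; site Austin ✓; age 45 ≥ 21 ✓ → eligible.
Education Assistance — status part-time ✓; service 167 days < 26 weeks (≈182 days) ✗ → not eligible.
Floating Holidays — status part-time ✓ (not excluded); rating 3 ≥ 3 ✓; service 167 days ≥ 4 weeks (≈28 days) ✓; age 45 ≥ 18 ✓ → eligible.

Meal Allowance, Floating Holidays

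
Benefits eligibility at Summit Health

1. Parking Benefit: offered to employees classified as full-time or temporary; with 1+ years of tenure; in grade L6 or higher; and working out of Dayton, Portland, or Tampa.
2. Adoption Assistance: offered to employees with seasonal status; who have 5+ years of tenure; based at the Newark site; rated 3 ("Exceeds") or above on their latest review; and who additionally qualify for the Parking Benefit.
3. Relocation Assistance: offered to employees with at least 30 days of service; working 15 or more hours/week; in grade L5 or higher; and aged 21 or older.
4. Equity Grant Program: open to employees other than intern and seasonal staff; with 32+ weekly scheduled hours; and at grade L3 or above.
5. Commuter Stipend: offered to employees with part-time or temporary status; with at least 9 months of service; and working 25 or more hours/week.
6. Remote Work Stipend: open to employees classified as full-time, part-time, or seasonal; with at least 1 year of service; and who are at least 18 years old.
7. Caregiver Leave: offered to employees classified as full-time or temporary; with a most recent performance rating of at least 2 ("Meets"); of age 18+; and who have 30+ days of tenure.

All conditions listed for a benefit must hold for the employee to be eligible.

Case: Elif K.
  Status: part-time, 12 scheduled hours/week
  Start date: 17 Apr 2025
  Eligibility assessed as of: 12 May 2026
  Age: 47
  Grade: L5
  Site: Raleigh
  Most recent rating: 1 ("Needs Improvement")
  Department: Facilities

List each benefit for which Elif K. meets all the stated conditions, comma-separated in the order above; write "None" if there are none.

Remote Work Stipend

Service from 17 Apr 2025 to 12 May 2026: 390 days.
Parking Benefit — status part-time ✗ (requires full-time or temporary) → not eligible.
Adoption Assistance — status part-time ✗ (requires seasonal) → not eligible.
Relocation Assistance — service 390 days ≥ 30 days ✓; 12 hrs/wk < 15 ✗ → not eligible.
Equity Grant Program — status part-time ✓ (not excluded); 12 hrs/wk < 32 ✗ → not eligible.
Commuter Stipend — status part-time ✓; service 390 days ≥ 9 months (≈270 days) ✓; 12 hrs/wk < 25 ✗ → not eligible.
Remote Work Stipend — status part-time ✓; service 390 days ≥ 1 year (≈365 days) ✓; age 47 ≥ 18 ✓ → eligible.
Caregiver Leave — status part-time ✗ (requires full-time or temporary) → not eligible.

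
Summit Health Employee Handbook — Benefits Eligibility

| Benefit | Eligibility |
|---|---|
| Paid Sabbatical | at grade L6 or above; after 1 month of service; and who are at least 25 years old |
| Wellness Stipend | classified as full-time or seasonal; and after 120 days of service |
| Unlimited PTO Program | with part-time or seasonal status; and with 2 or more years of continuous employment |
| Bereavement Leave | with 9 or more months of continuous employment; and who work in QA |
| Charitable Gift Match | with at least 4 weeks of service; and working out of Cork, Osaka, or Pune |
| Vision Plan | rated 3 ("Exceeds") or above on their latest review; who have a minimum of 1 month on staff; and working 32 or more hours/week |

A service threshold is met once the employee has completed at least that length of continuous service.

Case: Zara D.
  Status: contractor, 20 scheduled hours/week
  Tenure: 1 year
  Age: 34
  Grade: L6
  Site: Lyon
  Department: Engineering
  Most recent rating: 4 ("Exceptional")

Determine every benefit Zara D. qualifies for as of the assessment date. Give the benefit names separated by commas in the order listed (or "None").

Paid Sabbatical

Paid Sabbatical — grade L6 ≥ L6 ✓; service 1 year ≥ 1 month (≈30 days) ✓; age 34 ≥ 25 ✓ → eligible.
Wellness Stipend — status contractor ✗ (requires full-time or seasonal) → not eligible.
Unlimited PTO Program — status contractor ✗ (requires part-time or seasonal) → not eligible.
Bereavement Leave — service 1 year ≥ 9 months (≈270 days) ✓; dept Engineering ✗ → not eligible.
Charitable Gift Match — service 1 year ≥ 4 weeks (≈28 days) ✓; site Lyon ✗ (not Cork, Osaka, or Pune) → not eligible.
Vision Plan — rating 4 ≥ 3 ✓; service 1 year ≥ 1 month (≈30 days) ✓; 20 hrs/wk < 32 ✗ → not eligible.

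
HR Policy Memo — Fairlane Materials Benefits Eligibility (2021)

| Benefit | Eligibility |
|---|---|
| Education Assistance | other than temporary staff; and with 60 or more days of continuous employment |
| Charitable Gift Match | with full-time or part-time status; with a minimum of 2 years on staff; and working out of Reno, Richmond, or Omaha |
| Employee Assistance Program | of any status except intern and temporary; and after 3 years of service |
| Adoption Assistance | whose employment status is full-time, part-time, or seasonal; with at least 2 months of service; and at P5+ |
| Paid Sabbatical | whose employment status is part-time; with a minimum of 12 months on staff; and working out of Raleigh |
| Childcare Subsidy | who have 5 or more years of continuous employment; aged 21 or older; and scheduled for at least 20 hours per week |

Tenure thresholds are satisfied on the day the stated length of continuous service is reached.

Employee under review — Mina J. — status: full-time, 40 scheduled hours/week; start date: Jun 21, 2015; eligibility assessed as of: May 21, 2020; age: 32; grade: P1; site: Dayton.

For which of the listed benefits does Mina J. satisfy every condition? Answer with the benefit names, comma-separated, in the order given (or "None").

Service from Jun 21, 2015 to May 21, 2020: 1796 days.
Education Assistance — status full-time ✓ (not excluded); service 1796 days ≥ 60 days ✓ → eligible.
Charitable Gift Match — status full-time ✓; service 1796 days ≥ 2 years (≈730 days) ✓; site Dayton ✗ (not Reno, Richmond, or Omaha) → not eligible.
Employee Assistance Program — status full-time ✓ (not excluded); service 1796 days ≥ 3 years (≈1095 days) ✓ → eligible.
Adoption Assistance — status full-time ✓; service 1796 days ≥ 2 months (≈60 days) ✓; grade P1 < P5 ✗ → not eligible.
Paid Sabbatical — status full-time ✗ (requires part-time) → not eligible.
Childcare Subsidy — service 1796 days < 5 years (≈1825 days) ✗ → not eligible.

Education Assistance, Employee Assistance Program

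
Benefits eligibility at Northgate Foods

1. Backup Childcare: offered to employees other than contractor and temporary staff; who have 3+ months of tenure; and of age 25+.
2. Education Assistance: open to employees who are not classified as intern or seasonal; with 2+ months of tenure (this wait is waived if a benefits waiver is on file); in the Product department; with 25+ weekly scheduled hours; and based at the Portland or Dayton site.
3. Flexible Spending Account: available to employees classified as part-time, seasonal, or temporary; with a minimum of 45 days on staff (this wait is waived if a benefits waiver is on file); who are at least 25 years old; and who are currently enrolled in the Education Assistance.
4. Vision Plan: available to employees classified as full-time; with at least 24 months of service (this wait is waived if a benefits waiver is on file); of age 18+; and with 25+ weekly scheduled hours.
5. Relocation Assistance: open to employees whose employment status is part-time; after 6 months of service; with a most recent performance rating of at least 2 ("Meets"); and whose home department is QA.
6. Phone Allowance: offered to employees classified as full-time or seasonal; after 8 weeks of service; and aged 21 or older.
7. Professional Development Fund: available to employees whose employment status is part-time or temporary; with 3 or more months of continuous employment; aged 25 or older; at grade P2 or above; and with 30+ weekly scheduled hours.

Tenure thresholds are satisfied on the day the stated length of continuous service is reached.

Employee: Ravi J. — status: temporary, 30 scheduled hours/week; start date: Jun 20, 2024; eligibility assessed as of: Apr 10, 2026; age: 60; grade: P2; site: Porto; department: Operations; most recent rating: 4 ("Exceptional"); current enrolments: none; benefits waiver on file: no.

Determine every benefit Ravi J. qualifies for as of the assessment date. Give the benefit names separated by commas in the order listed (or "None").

Service from Jun 20, 2024 to Apr 10, 2026: 659 days.
Backup Childcare — status temporary ✗ (excluded) → not eligible.
Education Assistance — status temporary ✓ (not excluded); no waiver, service 659 days ≥ 2 months (≈60 days) ✓; dept Operations ✗ → not eligible.
Flexible Spending Account — status temporary ✓; no waiver, service 659 days ≥ 45 days ✓; age 60 ≥ 25 ✓; not enrolled in Education Assistance ✗ → not eligible.
Vision Plan — status temporary ✗ (requires full-time) → not eligible.
Relocation Assistance — status temporary ✗ (requires part-time) → not eligible.
Phone Allowance — status temporary ✗ (requires full-time or seasonal) → not eligible.
Professional Development Fund — status temporary ✓; service 659 days ≥ 3 months (≈90 days) ✓; age 60 ≥ 25 ✓; grade P2 ≥ P2 ✓; 30 hrs/wk ≥ 30 ✓ → eligible.

Professional Development Fund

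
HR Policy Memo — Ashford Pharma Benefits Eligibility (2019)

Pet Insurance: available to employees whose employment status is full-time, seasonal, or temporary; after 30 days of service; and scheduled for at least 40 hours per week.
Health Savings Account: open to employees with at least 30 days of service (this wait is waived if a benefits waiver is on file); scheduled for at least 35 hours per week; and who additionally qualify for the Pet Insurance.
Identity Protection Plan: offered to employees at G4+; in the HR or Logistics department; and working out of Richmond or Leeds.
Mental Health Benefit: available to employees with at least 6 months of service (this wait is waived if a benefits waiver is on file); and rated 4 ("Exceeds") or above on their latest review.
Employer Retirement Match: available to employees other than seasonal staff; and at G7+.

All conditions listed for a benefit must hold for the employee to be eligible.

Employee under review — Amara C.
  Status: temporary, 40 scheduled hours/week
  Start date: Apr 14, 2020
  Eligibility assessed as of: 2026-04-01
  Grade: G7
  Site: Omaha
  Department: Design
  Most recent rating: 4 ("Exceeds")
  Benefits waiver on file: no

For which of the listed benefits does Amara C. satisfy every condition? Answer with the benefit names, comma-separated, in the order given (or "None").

Service from Apr 14, 2020 to 2026-04-01: 2178 days.
Pet Insurance — status temporary ✓; service 2178 days ≥ 30 days ✓; 40 hrs/wk ≥ 40 ✓ → eligible.
Health Savings Account — no waiver, service 2178 days ≥ 30 days ✓; 40 hrs/wk ≥ 35 ✓; eligible for Pet Insurance ✓ → eligible.
Identity Protection Plan — grade G7 ≥ G4 ✓; dept Design ✗ → not eligible.
Mental Health Benefit — no waiver, service 2178 days ≥ 6 months (≈180 days) ✓; rating 4 ≥ 4 ✓ → eligible.
Employer Retirement Match — status temporary ✓ (not excluded); grade G7 ≥ G7 ✓ → eligible.

Pet Insurance, Health Savings Account, Mental Health Benefit, Employer Retirement Match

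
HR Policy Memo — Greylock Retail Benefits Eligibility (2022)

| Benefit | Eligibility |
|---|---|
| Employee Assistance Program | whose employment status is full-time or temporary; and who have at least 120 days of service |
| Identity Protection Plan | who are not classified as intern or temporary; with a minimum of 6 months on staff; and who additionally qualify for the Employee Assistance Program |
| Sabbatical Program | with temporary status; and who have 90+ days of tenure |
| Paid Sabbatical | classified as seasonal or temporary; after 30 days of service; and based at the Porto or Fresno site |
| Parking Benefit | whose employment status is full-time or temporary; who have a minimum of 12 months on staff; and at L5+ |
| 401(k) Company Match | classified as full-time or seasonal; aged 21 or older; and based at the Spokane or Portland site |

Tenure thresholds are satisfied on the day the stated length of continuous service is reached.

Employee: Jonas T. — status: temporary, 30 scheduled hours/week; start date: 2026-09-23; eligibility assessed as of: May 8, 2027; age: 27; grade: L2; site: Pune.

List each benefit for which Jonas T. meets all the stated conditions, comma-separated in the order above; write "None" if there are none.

Service from 2026-09-23 to May 8, 2027: 227 days.
Employee Assistance Program — status temporary ✓; service 227 days ≥ 120 days ✓ → eligible.
Identity Protection Plan — status temporary ✗ (excluded) → not eligible.
Sabbatical Program — status temporary ✓; service 227 days ≥ 90 days ✓ → eligible.
Paid Sabbatical — status temporary ✓; service 227 days ≥ 30 days ✓; site Pune ✗ (not Porto or Fresno) → not eligible.
Parking Benefit — status temporary ✓; service 227 days < 12 months (≈360 days) ✗ → not eligible.
401(k) Company Match — status temporary ✗ (requires full-time or seasonal) → not eligible.

Employee Assistance Program, Sabbatical Program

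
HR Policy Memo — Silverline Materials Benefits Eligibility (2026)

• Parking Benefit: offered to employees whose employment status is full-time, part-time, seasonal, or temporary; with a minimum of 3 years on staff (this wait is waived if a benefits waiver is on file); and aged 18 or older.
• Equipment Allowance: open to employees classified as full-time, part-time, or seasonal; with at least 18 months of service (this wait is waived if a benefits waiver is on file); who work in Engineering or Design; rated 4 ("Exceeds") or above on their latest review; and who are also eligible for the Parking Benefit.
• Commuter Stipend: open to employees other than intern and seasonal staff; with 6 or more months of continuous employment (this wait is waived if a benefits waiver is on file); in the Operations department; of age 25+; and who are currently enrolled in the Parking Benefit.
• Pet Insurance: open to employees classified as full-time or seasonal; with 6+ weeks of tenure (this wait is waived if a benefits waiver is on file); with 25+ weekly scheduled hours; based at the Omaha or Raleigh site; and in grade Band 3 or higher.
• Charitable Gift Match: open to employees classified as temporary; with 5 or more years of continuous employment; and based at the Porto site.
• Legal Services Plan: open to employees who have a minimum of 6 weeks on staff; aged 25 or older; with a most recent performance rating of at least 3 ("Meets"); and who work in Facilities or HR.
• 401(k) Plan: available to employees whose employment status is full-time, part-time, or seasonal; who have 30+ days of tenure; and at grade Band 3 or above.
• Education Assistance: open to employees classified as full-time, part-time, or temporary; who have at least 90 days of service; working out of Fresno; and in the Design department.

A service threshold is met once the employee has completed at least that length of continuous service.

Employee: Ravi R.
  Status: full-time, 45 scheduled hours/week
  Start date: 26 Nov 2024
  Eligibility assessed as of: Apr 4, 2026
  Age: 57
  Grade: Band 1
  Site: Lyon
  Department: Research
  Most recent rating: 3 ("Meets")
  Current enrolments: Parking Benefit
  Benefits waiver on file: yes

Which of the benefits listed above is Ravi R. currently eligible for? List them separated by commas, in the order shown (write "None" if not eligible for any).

Parking Benefit

Service from 26 Nov 2024 to Apr 4, 2026: 494 days.
Parking Benefit — status full-time ✓; benefits waiver on file ✓; age 57 ≥ 18 ✓ → eligible.
Equipment Allowance — status full-time ✓; benefits waiver on file ✓; dept Research ✗ → not eligible.
Commuter Stipend — status full-time ✓ (not excluded); benefits waiver on file ✓; dept Research ✗ → not eligible.
Pet Insurance — status full-time ✓; benefits waiver on file ✓; 45 hrs/wk ≥ 25 ✓; site Lyon ✗ (not Omaha or Raleigh) → not eligible.
Charitable Gift Match — status full-time ✗ (requires temporary) → not eligible.
Legal Services Plan — service 494 days ≥ 6 weeks (≈42 days) ✓; age 57 ≥ 25 ✓; rating 3 ≥ 3 ✓; dept Research ✗ → not eligible.
401(k) Plan — status full-time ✓; service 494 days ≥ 30 days ✓; grade Band 1 < Band 3 ✗ → not eligible.
Education Assistance — status full-time ✓; service 494 days ≥ 90 days ✓; site Lyon ✗ (not Fresno) → not eligible.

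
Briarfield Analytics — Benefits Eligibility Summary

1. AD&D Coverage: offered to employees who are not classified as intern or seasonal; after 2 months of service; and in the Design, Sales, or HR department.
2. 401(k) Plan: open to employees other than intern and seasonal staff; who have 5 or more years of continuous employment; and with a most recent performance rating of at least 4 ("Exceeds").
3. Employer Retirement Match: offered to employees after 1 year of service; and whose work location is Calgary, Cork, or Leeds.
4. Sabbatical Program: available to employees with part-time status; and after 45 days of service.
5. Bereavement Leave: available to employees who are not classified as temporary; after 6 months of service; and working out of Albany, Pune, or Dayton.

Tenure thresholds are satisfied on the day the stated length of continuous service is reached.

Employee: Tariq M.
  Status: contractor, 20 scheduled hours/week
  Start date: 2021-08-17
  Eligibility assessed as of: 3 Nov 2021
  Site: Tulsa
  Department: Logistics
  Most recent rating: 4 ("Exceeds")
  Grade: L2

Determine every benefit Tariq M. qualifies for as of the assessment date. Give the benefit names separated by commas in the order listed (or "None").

None

Service from 2021-08-17 to 3 Nov 2021: 78 days.
AD&D Coverage — status contractor ✓ (not excluded); service 78 days ≥ 2 months (≈60 days) ✓; dept Logistics ✗ → not eligible.
401(k) Plan — status contractor ✓ (not excluded); service 78 days < 5 years (≈1825 days) ✗ → not eligible.
Employer Retirement Match — service 78 days < 1 year (≈365 days) ✗ → not eligible.
Sabbatical Program — status contractor ✗ (requires part-time) → not eligible.
Bereavement Leave — status contractor ✓ (not excluded); service 78 days < 6 months (≈180 days) ✗ → not eligible.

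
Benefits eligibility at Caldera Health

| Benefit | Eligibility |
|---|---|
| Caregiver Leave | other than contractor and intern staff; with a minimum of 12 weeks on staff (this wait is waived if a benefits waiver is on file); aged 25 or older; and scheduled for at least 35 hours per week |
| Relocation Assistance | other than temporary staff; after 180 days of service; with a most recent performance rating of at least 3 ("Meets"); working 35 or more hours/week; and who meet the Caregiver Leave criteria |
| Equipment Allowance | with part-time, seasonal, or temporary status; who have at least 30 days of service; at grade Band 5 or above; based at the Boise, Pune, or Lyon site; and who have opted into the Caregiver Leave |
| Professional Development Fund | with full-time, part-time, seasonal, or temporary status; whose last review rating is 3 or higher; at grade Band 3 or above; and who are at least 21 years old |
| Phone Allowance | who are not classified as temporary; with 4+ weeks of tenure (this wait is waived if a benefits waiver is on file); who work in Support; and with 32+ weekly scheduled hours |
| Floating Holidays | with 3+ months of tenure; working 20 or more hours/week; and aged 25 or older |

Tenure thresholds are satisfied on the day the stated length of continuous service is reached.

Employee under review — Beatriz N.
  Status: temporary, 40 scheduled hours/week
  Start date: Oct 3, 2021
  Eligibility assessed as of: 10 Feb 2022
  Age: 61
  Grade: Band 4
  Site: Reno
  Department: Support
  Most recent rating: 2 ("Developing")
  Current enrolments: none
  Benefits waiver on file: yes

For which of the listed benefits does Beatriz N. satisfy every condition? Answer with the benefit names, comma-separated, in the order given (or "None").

Service from Oct 3, 2021 to 10 Feb 2022: 130 days.
Caregiver Leave — status temporary ✓ (not excluded); benefits waiver on file ✓; age 61 ≥ 25 ✓; 40 hrs/wk ≥ 35 ✓ → eligible.
Relocation Assistance — status temporary ✗ (excluded) → not eligible.
Equipment Allowance — status temporary ✓; service 130 days ≥ 30 days ✓; grade Band 4 < Band 5 ✗ → not eligible.
Professional Development Fund — status temporary ✓; rating 2 < 3 ✗ → not eligible.
Phone Allowance — status temporary ✗ (excluded) → not eligible.
Floating Holidays — service 130 days ≥ 3 months (≈90 days) ✓; 40 hrs/wk ≥ 20 ✓; age 61 ≥ 25 ✓ → eligible.

Caregiver Leave, Floating Holidays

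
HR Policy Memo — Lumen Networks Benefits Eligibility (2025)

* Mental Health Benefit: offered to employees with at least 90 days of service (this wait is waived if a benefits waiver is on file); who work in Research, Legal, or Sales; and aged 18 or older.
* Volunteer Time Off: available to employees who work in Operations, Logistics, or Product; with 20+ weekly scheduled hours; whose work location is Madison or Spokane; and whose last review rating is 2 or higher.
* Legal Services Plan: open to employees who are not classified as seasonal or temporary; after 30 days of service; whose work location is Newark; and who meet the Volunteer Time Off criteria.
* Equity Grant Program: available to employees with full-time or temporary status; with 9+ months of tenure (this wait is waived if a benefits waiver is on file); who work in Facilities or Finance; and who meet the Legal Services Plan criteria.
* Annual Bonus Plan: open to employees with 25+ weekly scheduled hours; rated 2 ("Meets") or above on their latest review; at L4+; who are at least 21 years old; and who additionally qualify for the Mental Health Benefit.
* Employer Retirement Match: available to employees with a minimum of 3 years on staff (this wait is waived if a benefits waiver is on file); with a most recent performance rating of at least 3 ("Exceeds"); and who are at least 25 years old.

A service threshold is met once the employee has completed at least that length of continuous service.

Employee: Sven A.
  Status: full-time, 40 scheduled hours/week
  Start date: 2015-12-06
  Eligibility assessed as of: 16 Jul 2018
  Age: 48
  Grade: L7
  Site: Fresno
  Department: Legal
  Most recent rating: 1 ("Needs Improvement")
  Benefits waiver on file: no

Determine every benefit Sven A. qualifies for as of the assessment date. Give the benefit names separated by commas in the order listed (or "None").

Service from 2015-12-06 to 16 Jul 2018: 953 days.
Mental Health Benefit — no waiver, service 953 days ≥ 90 days ✓; dept Legal ✓; age 48 ≥ 18 ✓ → eligible.
Volunteer Time Off — dept Legal ✗ → not eligible.
Legal Services Plan — status full-time ✓ (not excluded); service 953 days ≥ 30 days ✓; site Fresno ✗ (not Newark) → not eligible.
Equity Grant Program — status full-time ✓; no waiver, service 953 days ≥ 9 months (≈270 days) ✓; dept Legal ✗ → not eligible.
Annual Bonus Plan — 40 hrs/wk ≥ 25 ✓; rating 1 < 2 ✗ → not eligible.
Employer Retirement Match — no waiver, service 953 days < 3 years (≈1095 days) ✗ → not eligible.

Mental Health Benefit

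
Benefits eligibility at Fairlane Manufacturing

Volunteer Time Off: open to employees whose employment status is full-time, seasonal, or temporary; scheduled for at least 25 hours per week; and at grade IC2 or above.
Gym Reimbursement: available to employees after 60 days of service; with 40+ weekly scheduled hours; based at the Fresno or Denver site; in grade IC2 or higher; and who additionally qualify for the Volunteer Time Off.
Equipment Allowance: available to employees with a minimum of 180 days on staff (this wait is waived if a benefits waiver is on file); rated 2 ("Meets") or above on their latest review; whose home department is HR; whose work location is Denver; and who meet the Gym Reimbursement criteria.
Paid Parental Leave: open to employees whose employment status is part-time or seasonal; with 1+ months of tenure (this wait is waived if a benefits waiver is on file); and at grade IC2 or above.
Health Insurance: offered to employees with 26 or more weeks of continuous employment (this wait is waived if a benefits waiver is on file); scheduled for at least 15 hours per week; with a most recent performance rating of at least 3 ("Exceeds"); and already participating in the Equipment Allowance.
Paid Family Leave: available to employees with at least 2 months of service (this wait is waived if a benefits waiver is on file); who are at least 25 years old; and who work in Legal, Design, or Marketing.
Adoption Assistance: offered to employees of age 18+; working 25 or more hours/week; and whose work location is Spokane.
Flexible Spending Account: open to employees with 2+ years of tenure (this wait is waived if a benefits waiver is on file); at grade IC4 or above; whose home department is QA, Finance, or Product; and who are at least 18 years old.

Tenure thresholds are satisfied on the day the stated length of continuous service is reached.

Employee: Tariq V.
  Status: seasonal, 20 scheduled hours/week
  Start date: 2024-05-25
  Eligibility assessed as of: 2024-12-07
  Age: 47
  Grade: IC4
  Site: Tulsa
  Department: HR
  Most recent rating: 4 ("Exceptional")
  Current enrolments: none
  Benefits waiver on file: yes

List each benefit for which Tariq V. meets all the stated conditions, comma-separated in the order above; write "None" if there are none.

Paid Parental Leave

Service from 2024-05-25 to 2024-12-07: 196 days.
Volunteer Time Off — status seasonal ✓; 20 hrs/wk < 25 ✗ → not eligible.
Gym Reimbursement — service 196 days ≥ 60 days ✓; 20 hrs/wk < 40 ✗ → not eligible.
Equipment Allowance — benefits waiver on file ✓; rating 4 ≥ 2 ✓; dept HR ✓; site Tulsa ✗ (not Denver) → not eligible.
Paid Parental Leave — status seasonal ✓; benefits waiver on file ✓; grade IC4 ≥ IC2 ✓ → eligible.
Health Insurance — benefits waiver on file ✓; 20 hrs/wk ≥ 15 ✓; rating 4 ≥ 3 ✓; not enrolled in Equipment Allowance ✗ → not eligible.
Paid Family Leave — benefits waiver on file ✓; age 47 ≥ 25 ✓; dept HR ✗ → not eligible.
Adoption Assistance — age 47 ≥ 18 ✓; 20 hrs/wk < 25 ✗ → not eligible.
Flexible Spending Account — benefits waiver on file ✓; grade IC4 ≥ IC4 ✓; dept HR ✗ → not eligible.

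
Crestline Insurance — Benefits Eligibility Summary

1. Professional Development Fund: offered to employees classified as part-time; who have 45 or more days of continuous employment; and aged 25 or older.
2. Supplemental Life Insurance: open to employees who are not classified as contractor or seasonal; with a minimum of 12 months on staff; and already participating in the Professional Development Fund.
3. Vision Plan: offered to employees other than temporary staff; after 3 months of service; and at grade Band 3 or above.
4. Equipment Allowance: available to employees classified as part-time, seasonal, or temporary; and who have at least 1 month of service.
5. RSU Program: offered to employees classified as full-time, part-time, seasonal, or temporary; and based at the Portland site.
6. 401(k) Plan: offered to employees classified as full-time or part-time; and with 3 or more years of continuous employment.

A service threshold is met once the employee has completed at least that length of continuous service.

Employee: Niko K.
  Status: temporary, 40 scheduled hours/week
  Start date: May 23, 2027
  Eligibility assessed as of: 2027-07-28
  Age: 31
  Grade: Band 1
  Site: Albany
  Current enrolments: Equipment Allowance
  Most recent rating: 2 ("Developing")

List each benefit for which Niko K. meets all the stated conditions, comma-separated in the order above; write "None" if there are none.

Equipment Allowance

Service from May 23, 2027 to 2027-07-28: 66 days.
Professional Development Fund — status temporary ✗ (requires part-time) → not eligible.
Supplemental Life Insurance — status temporary ✓ (not excluded); service 66 days < 12 months (≈360 days) ✗ → not eligible.
Vision Plan — status temporary ✗ (excluded) → not eligible.
Equipment Allowance — status temporary ✓; service 66 days ≥ 1 month (≈30 days) ✓ → eligible.
RSU Program — status temporary ✓; site Albany ✗ (not Portland) → not eligible.
401(k) Plan — status temporary ✗ (requires full-time or part-time) → not eligible.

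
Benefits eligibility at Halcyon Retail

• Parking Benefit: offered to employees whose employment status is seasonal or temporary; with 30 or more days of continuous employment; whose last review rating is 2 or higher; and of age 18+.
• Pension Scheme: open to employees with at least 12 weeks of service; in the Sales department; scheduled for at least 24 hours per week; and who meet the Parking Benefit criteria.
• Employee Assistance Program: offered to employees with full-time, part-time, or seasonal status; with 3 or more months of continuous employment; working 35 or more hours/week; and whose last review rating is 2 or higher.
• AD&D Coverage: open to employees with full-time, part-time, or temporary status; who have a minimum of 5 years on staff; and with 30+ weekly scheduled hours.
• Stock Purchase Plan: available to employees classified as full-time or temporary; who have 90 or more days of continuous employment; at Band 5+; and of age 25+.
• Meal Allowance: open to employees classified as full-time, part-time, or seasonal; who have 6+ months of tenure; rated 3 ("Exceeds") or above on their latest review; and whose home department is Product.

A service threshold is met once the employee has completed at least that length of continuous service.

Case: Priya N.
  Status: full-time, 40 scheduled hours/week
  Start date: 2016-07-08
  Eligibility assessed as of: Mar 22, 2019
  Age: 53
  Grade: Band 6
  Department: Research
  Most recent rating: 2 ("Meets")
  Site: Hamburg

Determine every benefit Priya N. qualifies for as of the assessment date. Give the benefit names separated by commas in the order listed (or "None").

Employee Assistance Program, Stock Purchase Plan

Service from 2016-07-08 to Mar 22, 2019: 987 days.
Parking Benefit — status full-time ✗ (requires seasonal or temporary) → not eligible.
Pension Scheme — service 987 days ≥ 12 weeks (≈84 days) ✓; dept Research ✗ → not eligible.
Employee Assistance Program — status full-time ✓; service 987 days ≥ 3 months (≈90 days) ✓; 40 hrs/wk ≥ 35 ✓; rating 2 ≥ 2 ✓ → eligible.
AD&D Coverage — status full-time ✓; service 987 days < 5 years (≈1825 days) ✗ → not eligible.
Stock Purchase Plan — status full-time ✓; service 987 days ≥ 90 days ✓; grade Band 6 ≥ Band 5 ✓; age 53 ≥ 25 ✓ → eligible.
Meal Allowance — status full-time ✓; service 987 days ≥ 6 months (≈180 days) ✓; rating 2 < 3 ✗ → not eligible.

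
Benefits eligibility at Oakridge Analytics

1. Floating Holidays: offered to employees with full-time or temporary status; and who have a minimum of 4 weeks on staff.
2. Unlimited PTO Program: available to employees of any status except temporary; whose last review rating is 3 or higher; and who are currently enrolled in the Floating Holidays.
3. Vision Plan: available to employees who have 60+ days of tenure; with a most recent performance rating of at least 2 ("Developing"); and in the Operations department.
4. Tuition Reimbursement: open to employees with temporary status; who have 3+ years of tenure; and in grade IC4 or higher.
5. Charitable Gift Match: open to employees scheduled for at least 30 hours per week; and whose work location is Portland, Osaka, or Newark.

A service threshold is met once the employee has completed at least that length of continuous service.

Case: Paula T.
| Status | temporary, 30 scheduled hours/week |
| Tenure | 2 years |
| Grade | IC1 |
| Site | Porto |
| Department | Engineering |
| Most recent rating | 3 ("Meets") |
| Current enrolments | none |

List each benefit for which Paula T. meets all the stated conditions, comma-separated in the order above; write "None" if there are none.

Floating Holidays

Floating Holidays — status temporary ✓; service 2 years ≥ 4 weeks (≈28 days) ✓ → eligible.
Unlimited PTO Program — status temporary ✗ (excluded) → not eligible.
Vision Plan — service 2 years ≥ 60 days ✓; rating 3 ≥ 2 ✓; dept Engineering ✗ → not eligible.
Tuition Reimbursement — status temporary ✓; service 2 years < 3 years ✗ → not eligible.
Charitable Gift Match — 30 hrs/wk ≥ 30 ✓; site Porto ✗ (not Portland, Osaka, or Newark) → not eligible.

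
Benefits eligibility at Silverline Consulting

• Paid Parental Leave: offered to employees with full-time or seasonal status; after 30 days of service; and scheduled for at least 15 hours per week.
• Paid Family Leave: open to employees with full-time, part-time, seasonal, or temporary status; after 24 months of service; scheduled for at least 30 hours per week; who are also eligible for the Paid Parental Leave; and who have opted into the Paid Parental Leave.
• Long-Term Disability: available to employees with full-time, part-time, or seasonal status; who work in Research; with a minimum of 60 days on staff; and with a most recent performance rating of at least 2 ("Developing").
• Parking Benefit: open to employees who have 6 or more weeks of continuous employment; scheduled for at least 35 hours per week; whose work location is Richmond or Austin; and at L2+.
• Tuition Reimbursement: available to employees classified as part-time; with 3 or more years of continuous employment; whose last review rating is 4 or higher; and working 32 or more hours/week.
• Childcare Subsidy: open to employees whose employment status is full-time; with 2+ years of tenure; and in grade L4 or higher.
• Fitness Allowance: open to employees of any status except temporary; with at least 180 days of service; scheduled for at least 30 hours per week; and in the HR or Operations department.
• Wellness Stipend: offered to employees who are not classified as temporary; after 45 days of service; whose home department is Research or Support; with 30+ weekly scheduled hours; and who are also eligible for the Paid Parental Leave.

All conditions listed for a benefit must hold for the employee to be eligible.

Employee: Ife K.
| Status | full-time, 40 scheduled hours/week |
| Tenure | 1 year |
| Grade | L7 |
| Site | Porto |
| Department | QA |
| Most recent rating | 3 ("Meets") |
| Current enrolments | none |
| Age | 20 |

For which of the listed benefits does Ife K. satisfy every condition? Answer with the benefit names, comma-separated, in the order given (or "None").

Paid Parental Leave

Paid Parental Leave — status full-time ✓; service 1 year ≥ 30 days ✓; 40 hrs/wk ≥ 15 ✓ → eligible.
Paid Family Leave — status full-time ✓; service 1 year < 24 months (≈720 days) ✗ → not eligible.
Long-Term Disability — status full-time ✓; dept QA ✗ → not eligible.
Parking Benefit — service 1 year ≥ 6 weeks (≈42 days) ✓; 40 hrs/wk ≥ 35 ✓; site Porto ✗ (not Richmond or Austin) → not eligible.
Tuition Reimbursement — status full-time ✗ (requires part-time) → not eligible.
Childcare Subsidy — status full-time ✓; service 1 year < 2 years ✗ → not eligible.
Fitness Allowance — status full-time ✓ (not excluded); service 1 year ≥ 180 days ✓; 40 hrs/wk ≥ 30 ✓; dept QA ✗ → not eligible.
Wellness Stipend — status full-time ✓ (not excluded); service 1 year ≥ 45 days ✓; dept QA ✗ → not eligible.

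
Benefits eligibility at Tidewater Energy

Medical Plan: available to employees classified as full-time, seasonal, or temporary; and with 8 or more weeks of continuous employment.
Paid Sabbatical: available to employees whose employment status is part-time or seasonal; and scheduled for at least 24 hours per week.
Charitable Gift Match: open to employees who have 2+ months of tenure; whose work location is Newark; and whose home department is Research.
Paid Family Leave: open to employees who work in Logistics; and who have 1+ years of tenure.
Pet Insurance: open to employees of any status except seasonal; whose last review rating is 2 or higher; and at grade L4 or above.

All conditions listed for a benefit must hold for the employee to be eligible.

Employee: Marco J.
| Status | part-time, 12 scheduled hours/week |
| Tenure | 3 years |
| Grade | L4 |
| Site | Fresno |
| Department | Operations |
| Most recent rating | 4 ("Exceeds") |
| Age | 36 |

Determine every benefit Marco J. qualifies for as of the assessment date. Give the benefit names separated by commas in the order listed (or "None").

Medical Plan — status part-time ✗ (requires full-time, seasonal, or temporary) → not eligible.
Paid Sabbatical — status part-time ✓; 12 hrs/wk < 24 ✗ → not eligible.
Charitable Gift Match — service 3 years ≥ 2 months (≈60 days) ✓; site Fresno ✗ (not Newark) → not eligible.
Paid Family Leave — dept Operations ✗ → not eligible.
Pet Insurance — status part-time ✓ (not excluded); rating 4 ≥ 2 ✓; grade L4 ≥ L4 ✓ → eligible.

Pet Insurance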